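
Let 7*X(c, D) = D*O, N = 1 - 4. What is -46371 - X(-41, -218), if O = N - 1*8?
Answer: -326995/7 ≈ -46714.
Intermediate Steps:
N = -3
O = -11 (O = -3 - 1*8 = -3 - 8 = -11)
X(c, D) = -11*D/7 (X(c, D) = (D*(-11))/7 = (-11*D)/7 = -11*D/7)
-46371 - X(-41, -218) = -46371 - (-11)*(-218)/7 = -46371 - 1*2398/7 = -46371 - 2398/7 = -326995/7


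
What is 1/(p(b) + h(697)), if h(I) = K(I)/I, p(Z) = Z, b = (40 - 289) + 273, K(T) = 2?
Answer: 697/16730 ≈ 0.041662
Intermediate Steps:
b = 24 (b = -249 + 273 = 24)
h(I) = 2/I
1/(p(b) + h(697)) = 1/(24 + 2/697) = 1/(16730/697) = 697/16730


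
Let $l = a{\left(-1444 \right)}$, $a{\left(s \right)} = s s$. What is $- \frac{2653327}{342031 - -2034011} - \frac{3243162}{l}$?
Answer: $- \frac{3309609193069}{1238592677928} \approx -2.6721$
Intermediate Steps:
$a{\left(s \right)} = s^{2}$
$l = 2085136$ ($l = \left(-1444\right)^{2} = 2085136$)
$- \frac{2653327}{342031 - -2034011} - \frac{3243162}{l} = - \frac{2653327}{342031 - -2034011} - \frac{3243162}{2085136} = - \frac{2653327}{342031 + 2034011} - \frac{1621581}{1042568} = - \frac{2653327}{2376042} - \frac{1621581}{1042568} = - \frac{3309609193069}{1238592677928}$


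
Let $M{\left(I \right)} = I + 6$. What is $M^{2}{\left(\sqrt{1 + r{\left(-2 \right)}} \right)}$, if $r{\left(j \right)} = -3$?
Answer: $\left(6 + i \sqrt{2}\right)^{2} \approx 34.0 + 16.971 i$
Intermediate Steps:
$M{\left(I \right)} = 6 + I$
$M^{2}{\left(\sqrt{1 + r{\left(-2 \right)}} \right)} = \left(6 + \sqrt{1 - 3}\right)^{2} = \left(6 + \sqrt{-2}\right)^{2} = \left(6 + i \sqrt{2}\right)^{2}$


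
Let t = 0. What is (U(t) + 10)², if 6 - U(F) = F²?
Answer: 256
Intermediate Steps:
U(F) = 6 - F²
(U(t) + 10)² = ((6 - 1*0²) + 10)² = ((6 - 1*0) + 10)² = ((6 + 0) + 10)² = (6 + 10)² = 16² = 256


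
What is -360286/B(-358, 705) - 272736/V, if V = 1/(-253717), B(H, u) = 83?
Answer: 5743413695810/83 ≈ 6.9198e+10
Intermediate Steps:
V = -1/253717 ≈ -3.9414e-6
-360286/B(-358, 705) - 272736/V = -360286/83 - 272736/(-1/253717) = -360286*1/83 - 272736*(-253717) = -360286/83 + 69197759712 = 5743413695810/83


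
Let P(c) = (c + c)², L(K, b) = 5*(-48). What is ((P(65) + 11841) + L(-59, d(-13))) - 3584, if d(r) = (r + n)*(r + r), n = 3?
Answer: 24917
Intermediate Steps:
d(r) = 2*r*(3 + r) (d(r) = (r + 3)*(r + r) = (3 + r)*(2*r) = 2*r*(3 + r))
L(K, b) = -240
P(c) = 4*c² (P(c) = (2*c)² = 4*c²)
((P(65) + 11841) + L(-59, d(-13))) - 3584 = ((4*65² + 11841) - 240) - 3584 = ((4*4225 + 11841) - 240) - 3584 = ((16900 + 11841) - 240) - 3584 = (28741 - 240) - 3584 = 28501 - 3584 = 24917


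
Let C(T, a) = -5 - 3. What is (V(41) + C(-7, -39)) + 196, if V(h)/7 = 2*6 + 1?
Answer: 279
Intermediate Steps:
V(h) = 91 (V(h) = 7*(2*6 + 1) = 7*(12 + 1) = 7*13 = 91)
C(T, a) = -8
(V(41) + C(-7, -39)) + 196 = (91 - 8) + 196 = 83 + 196 = 279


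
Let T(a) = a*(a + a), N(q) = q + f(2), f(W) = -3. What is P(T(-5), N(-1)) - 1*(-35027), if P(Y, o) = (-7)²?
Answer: 35076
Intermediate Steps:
N(q) = -3 + q (N(q) = q - 3 = -3 + q)
T(a) = 2*a² (T(a) = a*(2*a) = 2*a²)
P(Y, o) = 49
P(T(-5), N(-1)) - 1*(-35027) = 49 - 1*(-35027) = 49 + 35027 = 35076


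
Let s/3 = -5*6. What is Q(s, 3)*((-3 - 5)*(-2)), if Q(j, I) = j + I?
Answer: -1392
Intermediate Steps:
s = -90 (s = 3*(-5*6) = 3*(-30) = -90)
Q(j, I) = I + j
Q(s, 3)*((-3 - 5)*(-2)) = (3 - 90)*((-3 - 5)*(-2)) = -(-696)*(-2) = -87*16 = -1392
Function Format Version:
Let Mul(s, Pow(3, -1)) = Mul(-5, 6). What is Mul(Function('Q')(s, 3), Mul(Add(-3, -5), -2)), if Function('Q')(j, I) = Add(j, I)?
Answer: -1392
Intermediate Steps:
s = -90 (s = Mul(3, Mul(-5, 6)) = Mul(3, -30) = -90)
Function('Q')(j, I) = Add(I, j)
Mul(Function('Q')(s, 3), Mul(Add(-3, -5), -2)) = Mul(Add(3, -90), Mul(Add(-3, -5), -2)) = Mul(-87, Mul(-8, -2)) = Mul(-87, 16) = -1392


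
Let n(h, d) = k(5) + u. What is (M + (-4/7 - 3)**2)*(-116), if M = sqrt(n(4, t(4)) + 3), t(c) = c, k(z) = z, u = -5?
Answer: -72500/49 - 116*sqrt(3) ≈ -1680.5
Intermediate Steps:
n(h, d) = 0 (n(h, d) = 5 - 5 = 0)
M = sqrt(3) (M = sqrt(0 + 3) = sqrt(3) ≈ 1.7320)
(M + (-4/7 - 3)**2)*(-116) = (sqrt(3) + (-4/7 - 3)**2)*(-116) = (sqrt(3) + (-25/7)**2)*(-116) = (sqrt(3) + 625/49)*(-116) = (625/49 + sqrt(3))*(-116) = -72500/49 - 116*sqrt(3)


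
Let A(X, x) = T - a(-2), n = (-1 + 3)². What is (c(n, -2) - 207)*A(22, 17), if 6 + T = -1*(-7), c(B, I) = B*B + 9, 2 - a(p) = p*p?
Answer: -546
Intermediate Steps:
a(p) = 2 - p² (a(p) = 2 - p*p = 2 - p²)
n = 4 (n = 2² = 4)
c(B, I) = 9 + B² (c(B, I) = B² + 9 = 9 + B²)
T = 1 (T = -6 - 1*(-7) = -6 + 7 = 1)
A(X, x) = 3 (A(X, x) = 1 - (2 - 1*(-2)²) = 1 - (2 - 1*4) = 1 - (2 - 4) = 1 - 1*(-2) = 1 + 2 = 3)
(c(n, -2) - 207)*A(22, 17) = ((9 + 4²) - 207)*3 = ((9 + 16) - 207)*3 = (25 - 207)*3 = -182*3 = -546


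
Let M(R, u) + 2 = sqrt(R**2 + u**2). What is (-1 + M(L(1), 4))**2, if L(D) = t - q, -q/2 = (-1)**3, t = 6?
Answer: 41 - 24*sqrt(2) ≈ 7.0589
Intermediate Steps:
q = 2 (q = -2*(-1)**3 = -2*(-1) = 2)
L(D) = 4 (L(D) = 6 - 1*2 = 6 - 2 = 4)
M(R, u) = -2 + sqrt(R**2 + u**2)
(-1 + M(L(1), 4))**2 = (-1 + (-2 + sqrt(4**2 + 4**2)))**2 = (-1 + (-2 + sqrt(16 + 16)))**2 = (-1 + (-2 + sqrt(32)))**2 = (-1 + (-2 + 4*sqrt(2)))**2 = (-3 + 4*sqrt(2))**2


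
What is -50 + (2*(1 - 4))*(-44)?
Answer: 214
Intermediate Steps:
-50 + (2*(1 - 4))*(-44) = -50 + (2*(-3))*(-44) = -50 - 6*(-44) = -50 + 264 = 214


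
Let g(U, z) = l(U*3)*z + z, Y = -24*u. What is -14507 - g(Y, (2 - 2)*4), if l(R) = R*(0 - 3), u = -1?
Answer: -14507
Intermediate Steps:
l(R) = -3*R (l(R) = R*(-3) = -3*R)
Y = 24 (Y = -24*(-1) = 24)
g(U, z) = z - 9*U*z (g(U, z) = (-3*U*3)*z + z = (-9*U)*z + z = -9*U*z + z = z - 9*U*z)
-14507 - g(Y, (2 - 2)*4) = -14507 - (2 - 2)*4*(1 - 9*24) = -14507 - 0*4*(1 - 216) = -14507 - 0*(-215) = -14507 - 1*0 = -14507 + 0 = -14507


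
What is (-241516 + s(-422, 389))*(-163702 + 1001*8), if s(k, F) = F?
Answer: 37542027138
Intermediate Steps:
(-241516 + s(-422, 389))*(-163702 + 1001*8) = (-241516 + 389)*(-163702 + 1001*8) = -241127*(-163702 + 8008) = -241127*(-155694) = 37542027138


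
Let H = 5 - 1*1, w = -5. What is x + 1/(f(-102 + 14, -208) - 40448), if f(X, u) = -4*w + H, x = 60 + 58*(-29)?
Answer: -65567729/40424 ≈ -1622.0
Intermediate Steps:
H = 4 (H = 5 - 1 = 4)
x = -1622 (x = 60 - 1682 = -1622)
f(X, u) = 24 (f(X, u) = -4*(-5) + 4 = 20 + 4 = 24)
x + 1/(f(-102 + 14, -208) - 40448) = -1622 + 1/(24 - 40448) = -1622 + 1/(-40424) = -1622 - 1/40424 = -65567729/40424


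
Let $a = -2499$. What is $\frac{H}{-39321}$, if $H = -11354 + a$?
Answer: $\frac{13853}{39321} \approx 0.35231$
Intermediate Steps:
$H = -13853$ ($H = -11354 - 2499 = -13853$)
$\frac{H}{-39321} = - \frac{13853}{-39321} = \left(-13853\right) \left(- \frac{1}{39321}\right) = \frac{13853}{39321}$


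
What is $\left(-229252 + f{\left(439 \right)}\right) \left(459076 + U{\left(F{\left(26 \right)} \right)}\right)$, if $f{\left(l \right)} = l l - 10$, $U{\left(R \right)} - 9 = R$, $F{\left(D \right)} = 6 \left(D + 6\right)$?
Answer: $-16782440857$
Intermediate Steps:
$F{\left(D \right)} = 36 + 6 D$ ($F{\left(D \right)} = 6 \left(6 + D\right) = 36 + 6 D$)
$U{\left(R \right)} = 9 + R$
$f{\left(l \right)} = -10 + l^{2}$ ($f{\left(l \right)} = l^{2} - 10 = -10 + l^{2}$)
$\left(-229252 + f{\left(439 \right)}\right) \left(459076 + U{\left(F{\left(26 \right)} \right)}\right) = \left(-229252 - \left(10 - 439^{2}\right)\right) \left(459076 + \left(9 + \left(36 + 6 \cdot 26\right)\right)\right) = \left(-229252 + \left(-10 + 192721\right)\right) \left(459076 + \left(9 + \left(36 + 156\right)\right)\right) = \left(-229252 + 192711\right) \left(459076 + \left(9 + 192\right)\right) = - 36541 \left(459076 + 201\right) = \left(-36541\right) 459277 = -16782440857$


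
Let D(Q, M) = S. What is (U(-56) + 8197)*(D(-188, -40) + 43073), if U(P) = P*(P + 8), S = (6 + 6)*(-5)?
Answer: 468196505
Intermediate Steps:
S = -60 (S = 12*(-5) = -60)
D(Q, M) = -60
U(P) = P*(8 + P)
(U(-56) + 8197)*(D(-188, -40) + 43073) = (-56*(8 - 56) + 8197)*(-60 + 43073) = (-56*(-48) + 8197)*43013 = (2688 + 8197)*43013 = 10885*43013 = 468196505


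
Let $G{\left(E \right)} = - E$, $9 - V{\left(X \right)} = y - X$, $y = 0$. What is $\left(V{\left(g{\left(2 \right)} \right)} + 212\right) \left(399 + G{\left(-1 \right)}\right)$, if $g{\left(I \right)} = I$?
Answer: $89200$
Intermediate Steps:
$V{\left(X \right)} = 9 + X$ ($V{\left(X \right)} = 9 - \left(0 - X\right) = 9 - - X = 9 + X$)
$\left(V{\left(g{\left(2 \right)} \right)} + 212\right) \left(399 + G{\left(-1 \right)}\right) = \left(\left(9 + 2\right) + 212\right) \left(399 - -1\right) = \left(11 + 212\right) \left(399 + 1\right) = 223 \cdot 400 = 89200$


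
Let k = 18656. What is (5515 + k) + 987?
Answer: 25158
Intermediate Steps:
(5515 + k) + 987 = (5515 + 18656) + 987 = 24171 + 987 = 25158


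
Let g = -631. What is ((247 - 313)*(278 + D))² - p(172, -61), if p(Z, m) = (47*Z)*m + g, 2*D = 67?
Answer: 423166236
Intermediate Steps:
D = 67/2 (D = (½)*67 = 67/2 ≈ 33.500)
p(Z, m) = -631 + 47*Z*m (p(Z, m) = (47*Z)*m - 631 = 47*Z*m - 631 = -631 + 47*Z*m)
((247 - 313)*(278 + D))² - p(172, -61) = ((247 - 313)*(278 + 67/2))² - (-631 + 47*172*(-61)) = (-66*623/2)² - (-631 - 493124) = (-20559)² - 1*(-493755) = 422672481 + 493755 = 423166236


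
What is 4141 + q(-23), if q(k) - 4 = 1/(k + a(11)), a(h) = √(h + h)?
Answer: 2101492/507 - √22/507 ≈ 4144.9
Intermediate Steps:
a(h) = √2*√h (a(h) = √(2*h) = √2*√h)
q(k) = 4 + 1/(k + √22) (q(k) = 4 + 1/(k + √2*√11) = 4 + 1/(k + √22))
4141 + q(-23) = 4141 + (1 + 4*(-23) + 4*√22)/(-23 + √22) = 4141 + (1 - 92 + 4*√22)/(-23 + √22) = 4141 + (-91 + 4*√22)/(-23 + √22)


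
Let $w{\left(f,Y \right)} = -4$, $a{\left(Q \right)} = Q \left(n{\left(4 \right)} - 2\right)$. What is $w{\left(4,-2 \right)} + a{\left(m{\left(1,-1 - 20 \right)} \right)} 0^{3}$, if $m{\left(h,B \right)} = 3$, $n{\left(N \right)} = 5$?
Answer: $-4$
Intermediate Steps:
$a{\left(Q \right)} = 3 Q$ ($a{\left(Q \right)} = Q \left(5 - 2\right) = Q 3 = 3 Q$)
$w{\left(4,-2 \right)} + a{\left(m{\left(1,-1 - 20 \right)} \right)} 0^{3} = -4 + 3 \cdot 3 \cdot 0^{3} = -4 + 9 \cdot 0 = -4 + 0 = -4$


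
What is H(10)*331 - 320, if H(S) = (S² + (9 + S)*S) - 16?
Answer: 90374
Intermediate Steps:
H(S) = -16 + S² + S*(9 + S) (H(S) = (S² + S*(9 + S)) - 16 = -16 + S² + S*(9 + S))
H(10)*331 - 320 = (-16 + 2*10² + 9*10)*331 - 320 = (-16 + 2*100 + 90)*331 - 320 = (-16 + 200 + 90)*331 - 320 = 274*331 - 320 = 90694 - 320 = 90374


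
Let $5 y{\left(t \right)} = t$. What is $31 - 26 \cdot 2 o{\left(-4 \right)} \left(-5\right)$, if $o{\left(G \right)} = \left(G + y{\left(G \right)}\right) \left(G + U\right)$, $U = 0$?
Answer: $5023$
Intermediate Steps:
$y{\left(t \right)} = \frac{t}{5}$
$o{\left(G \right)} = \frac{6 G^{2}}{5}$ ($o{\left(G \right)} = \left(G + \frac{G}{5}\right) \left(G + 0\right) = \frac{6 G}{5} G = \frac{6 G^{2}}{5}$)
$31 - 26 \cdot 2 o{\left(-4 \right)} \left(-5\right) = 31 - 26 \cdot 2 \frac{6 \left(-4\right)^{2}}{5} \left(-5\right) = 31 - 26 \cdot 2 \cdot \frac{6}{5} \cdot 16 \left(-5\right) = 31 - 26 \cdot 2 \cdot \frac{96}{5} \left(-5\right) = 31 - 26 \cdot \frac{192}{5} \left(-5\right) = 31 - -4992 = 31 + 4992 = 5023$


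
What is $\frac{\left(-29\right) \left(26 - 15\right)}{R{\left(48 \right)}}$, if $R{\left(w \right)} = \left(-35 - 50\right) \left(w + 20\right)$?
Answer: $\frac{319}{5780} \approx 0.05519$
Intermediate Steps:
$R{\left(w \right)} = -1700 - 85 w$ ($R{\left(w \right)} = - 85 \left(20 + w\right) = -1700 - 85 w$)
$\frac{\left(-29\right) \left(26 - 15\right)}{R{\left(48 \right)}} = \frac{\left(-29\right) \left(26 - 15\right)}{-1700 - 4080} = \frac{\left(-29\right) 11}{-1700 - 4080} = - \frac{319}{-5780} = \left(-319\right) \left(- \frac{1}{5780}\right) = \frac{319}{5780}$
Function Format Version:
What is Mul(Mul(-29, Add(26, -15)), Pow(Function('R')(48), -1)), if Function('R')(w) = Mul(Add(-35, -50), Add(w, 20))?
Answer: Rational(319, 5780) ≈ 0.055190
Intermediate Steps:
Function('R')(w) = Add(-1700, Mul(-85, w)) (Function('R')(w) = Mul(-85, Add(20, w)) = Add(-1700, Mul(-85, w)))
Mul(Mul(-29, Add(26, -15)), Pow(Function('R')(48), -1)) = Mul(Mul(-29, Add(26, -15)), Pow(Add(-1700, Mul(-85, 48)), -1)) = Mul(Mul(-29, 11), Pow(Add(-1700, -4080), -1)) = Mul(-319, Pow(-5780, -1)) = Mul(-319, Rational(-1, 5780)) = Rational(319, 5780)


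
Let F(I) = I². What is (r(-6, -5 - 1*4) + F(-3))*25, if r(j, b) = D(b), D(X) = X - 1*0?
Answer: 0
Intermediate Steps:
D(X) = X (D(X) = X + 0 = X)
r(j, b) = b
(r(-6, -5 - 1*4) + F(-3))*25 = ((-5 - 1*4) + (-3)²)*25 = ((-5 - 4) + 9)*25 = (-9 + 9)*25 = 0*25 = 0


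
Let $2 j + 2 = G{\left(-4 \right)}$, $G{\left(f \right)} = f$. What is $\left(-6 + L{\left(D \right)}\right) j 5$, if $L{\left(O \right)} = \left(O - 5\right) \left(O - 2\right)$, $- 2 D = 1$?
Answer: $- \frac{465}{4} \approx -116.25$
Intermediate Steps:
$D = - \frac{1}{2}$ ($D = \left(- \frac{1}{2}\right) 1 = - \frac{1}{2} \approx -0.5$)
$j = -3$ ($j = -1 + \frac{1}{2} \left(-4\right) = -1 - 2 = -3$)
$L{\left(O \right)} = \left(-5 + O\right) \left(-2 + O\right)$
$\left(-6 + L{\left(D \right)}\right) j 5 = \left(-6 + \left(10 + \left(- \frac{1}{2}\right)^{2} - - \frac{7}{2}\right)\right) \left(\left(-3\right) 5\right) = \left(-6 + \left(10 + \frac{1}{4} + \frac{7}{2}\right)\right) \left(-15\right) = \left(-6 + \frac{55}{4}\right) \left(-15\right) = \frac{31}{4} \left(-15\right) = - \frac{465}{4}$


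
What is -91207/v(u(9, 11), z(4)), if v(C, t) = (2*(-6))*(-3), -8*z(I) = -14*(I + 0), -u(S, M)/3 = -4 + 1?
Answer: -91207/36 ≈ -2533.5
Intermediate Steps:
u(S, M) = 9 (u(S, M) = -3*(-4 + 1) = -3*(-3) = 9)
z(I) = 7*I/4 (z(I) = -(-7)*(I + 0)/4 = -(-7)*I/4 = 7*I/4)
v(C, t) = 36 (v(C, t) = -12*(-3) = 36)
-91207/v(u(9, 11), z(4)) = -91207/36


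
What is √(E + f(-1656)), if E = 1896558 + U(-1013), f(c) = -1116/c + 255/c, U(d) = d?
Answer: √144395075526/276 ≈ 1376.8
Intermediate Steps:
f(c) = -861/c
E = 1895545 (E = 1896558 - 1013 = 1895545)
√(E + f(-1656)) = √(1895545 - 861/(-1656)) = √(1895545 - 861*(-1/1656)) = √(1895545 + 287/552) = √(1046341127/552) = √144395075526/276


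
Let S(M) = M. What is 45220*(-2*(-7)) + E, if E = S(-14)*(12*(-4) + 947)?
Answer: 620494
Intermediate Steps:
E = -12586 (E = -14*(12*(-4) + 947) = -14*(-48 + 947) = -14*899 = -12586)
45220*(-2*(-7)) + E = 45220*(-2*(-7)) - 12586 = 45220*14 - 12586 = 633080 - 12586 = 620494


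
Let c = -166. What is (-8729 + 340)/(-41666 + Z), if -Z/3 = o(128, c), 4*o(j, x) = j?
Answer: 8389/41762 ≈ 0.20088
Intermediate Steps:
o(j, x) = j/4
Z = -96 (Z = -3*128/4 = -3*32 = -96)
(-8729 + 340)/(-41666 + Z) = (-8729 + 340)/(-41666 - 96) = -8389/(-41762) = -8389*(-1/41762) = 8389/41762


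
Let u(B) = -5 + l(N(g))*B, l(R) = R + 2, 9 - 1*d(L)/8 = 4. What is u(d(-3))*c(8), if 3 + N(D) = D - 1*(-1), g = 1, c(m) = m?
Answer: 280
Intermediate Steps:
d(L) = 40 (d(L) = 72 - 8*4 = 72 - 32 = 40)
N(D) = -2 + D (N(D) = -3 + (D - 1*(-1)) = -3 + (D + 1) = -3 + (1 + D) = -2 + D)
l(R) = 2 + R
u(B) = -5 + B (u(B) = -5 + (2 + (-2 + 1))*B = -5 + (2 - 1)*B = -5 + 1*B = -5 + B)
u(d(-3))*c(8) = (-5 + 40)*8 = 35*8 = 280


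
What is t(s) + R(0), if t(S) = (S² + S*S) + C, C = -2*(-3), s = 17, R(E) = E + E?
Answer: 584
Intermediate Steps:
R(E) = 2*E
C = 6
t(S) = 6 + 2*S² (t(S) = (S² + S*S) + 6 = (S² + S²) + 6 = 2*S² + 6 = 6 + 2*S²)
t(s) + R(0) = (6 + 2*17²) + 2*0 = (6 + 2*289) + 0 = (6 + 578) + 0 = 584 + 0 = 584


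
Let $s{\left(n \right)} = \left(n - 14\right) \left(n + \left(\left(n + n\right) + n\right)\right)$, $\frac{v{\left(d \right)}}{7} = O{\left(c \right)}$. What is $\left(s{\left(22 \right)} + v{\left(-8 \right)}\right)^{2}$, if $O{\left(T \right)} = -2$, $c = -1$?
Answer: $476100$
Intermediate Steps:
$v{\left(d \right)} = -14$ ($v{\left(d \right)} = 7 \left(-2\right) = -14$)
$s{\left(n \right)} = 4 n \left(-14 + n\right)$ ($s{\left(n \right)} = \left(-14 + n\right) \left(n + \left(2 n + n\right)\right) = \left(-14 + n\right) \left(n + 3 n\right) = \left(-14 + n\right) 4 n = 4 n \left(-14 + n\right)$)
$\left(s{\left(22 \right)} + v{\left(-8 \right)}\right)^{2} = \left(4 \cdot 22 \left(-14 + 22\right) - 14\right)^{2} = \left(4 \cdot 22 \cdot 8 - 14\right)^{2} = \left(704 - 14\right)^{2} = 690^{2} = 476100$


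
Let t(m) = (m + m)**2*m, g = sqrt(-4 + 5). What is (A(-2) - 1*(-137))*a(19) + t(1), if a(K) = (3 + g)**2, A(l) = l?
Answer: 2164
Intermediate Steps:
g = 1 (g = sqrt(1) = 1)
a(K) = 16 (a(K) = (3 + 1)**2 = 4**2 = 16)
t(m) = 4*m**3 (t(m) = (2*m)**2*m = (4*m**2)*m = 4*m**3)
(A(-2) - 1*(-137))*a(19) + t(1) = (-2 - 1*(-137))*16 + 4*1**3 = (-2 + 137)*16 + 4*1 = 135*16 + 4 = 2160 + 4 = 2164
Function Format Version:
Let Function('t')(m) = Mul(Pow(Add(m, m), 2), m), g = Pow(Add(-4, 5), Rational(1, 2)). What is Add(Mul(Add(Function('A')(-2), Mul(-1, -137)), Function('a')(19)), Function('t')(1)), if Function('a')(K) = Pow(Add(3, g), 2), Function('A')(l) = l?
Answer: 2164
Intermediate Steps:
g = 1 (g = Pow(1, Rational(1, 2)) = 1)
Function('a')(K) = 16 (Function('a')(K) = Pow(Add(3, 1), 2) = Pow(4, 2) = 16)
Function('t')(m) = Mul(4, Pow(m, 3)) (Function('t')(m) = Mul(Pow(Mul(2, m), 2), m) = Mul(Mul(4, Pow(m, 2)), m) = Mul(4, Pow(m, 3)))
Add(Mul(Add(Function('A')(-2), Mul(-1, -137)), Function('a')(19)), Function('t')(1)) = Add(Mul(Add(-2, Mul(-1, -137)), 16), Mul(4, Pow(1, 3))) = Add(Mul(Add(-2, 137), 16), Mul(4, 1)) = Add(Mul(135, 16), 4) = Add(2160, 4) = 2164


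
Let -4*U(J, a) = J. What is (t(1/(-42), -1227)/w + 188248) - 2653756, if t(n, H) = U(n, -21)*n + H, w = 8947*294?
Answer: -45760394095916977/18560229408 ≈ -2.4655e+6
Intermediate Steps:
U(J, a) = -J/4
w = 2630418
t(n, H) = H - n²/4 (t(n, H) = (-n/4)*n + H = -n²/4 + H = H - n²/4)
(t(1/(-42), -1227)/w + 188248) - 2653756 = ((-1227 - (1/(-42))²/4)/2630418 + 188248) - 2653756 = ((-1227 - (-1/42)²/4)*(1/2630418) + 188248) - 2653756 = ((-1227 - ¼*1/1764)*(1/2630418) + 188248) - 2653756 = ((-1227 - 1/7056)*(1/2630418) + 188248) - 2653756 = (-8657713/7056*1/2630418 + 188248) - 2653756 = (-8657713/18560229408 + 188248) - 2653756 = 3493926056939471/18560229408 - 2653756 = -45760394095916977/18560229408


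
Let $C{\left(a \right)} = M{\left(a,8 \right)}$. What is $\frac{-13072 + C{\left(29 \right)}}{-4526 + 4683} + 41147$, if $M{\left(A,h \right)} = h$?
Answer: $\frac{6447015}{157} \approx 41064.0$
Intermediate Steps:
$C{\left(a \right)} = 8$
$\frac{-13072 + C{\left(29 \right)}}{-4526 + 4683} + 41147 = \frac{-13072 + 8}{-4526 + 4683} + 41147 = - \frac{13064}{157} + 41147 = \frac{6447015}{157}$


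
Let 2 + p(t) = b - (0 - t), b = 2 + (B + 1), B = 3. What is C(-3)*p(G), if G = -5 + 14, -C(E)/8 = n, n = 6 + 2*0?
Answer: -624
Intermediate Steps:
n = 6 (n = 6 + 0 = 6)
C(E) = -48 (C(E) = -8*6 = -48)
b = 6 (b = 2 + (3 + 1) = 2 + 4 = 6)
G = 9
p(t) = 4 + t (p(t) = -2 + (6 - (0 - t)) = -2 + (6 - (-1)*t) = -2 + (6 + t) = 4 + t)
C(-3)*p(G) = -48*(4 + 9) = -48*13 = -624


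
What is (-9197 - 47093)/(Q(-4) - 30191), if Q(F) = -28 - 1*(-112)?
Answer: 56290/30107 ≈ 1.8697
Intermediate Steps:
Q(F) = 84 (Q(F) = -28 + 112 = 84)
(-9197 - 47093)/(Q(-4) - 30191) = (-9197 - 47093)/(84 - 30191) = -56290/(-30107) = -56290*(-1/30107) = 56290/30107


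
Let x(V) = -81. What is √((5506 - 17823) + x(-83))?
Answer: I*√12398 ≈ 111.35*I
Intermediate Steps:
√((5506 - 17823) + x(-83)) = √((5506 - 17823) - 81) = √(-12317 - 81) = √(-12398) = I*√12398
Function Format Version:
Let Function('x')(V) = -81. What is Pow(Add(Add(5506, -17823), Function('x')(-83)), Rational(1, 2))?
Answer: Mul(I, Pow(12398, Rational(1, 2))) ≈ Mul(111.35, I)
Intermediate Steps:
Pow(Add(Add(5506, -17823), Function('x')(-83)), Rational(1, 2)) = Pow(Add(Add(5506, -17823), -81), Rational(1, 2)) = Pow(Add(-12317, -81), Rational(1, 2)) = Pow(-12398, Rational(1, 2)) = Mul(I, Pow(12398, Rational(1, 2)))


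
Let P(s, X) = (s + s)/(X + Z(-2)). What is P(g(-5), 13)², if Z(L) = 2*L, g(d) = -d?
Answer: 100/81 ≈ 1.2346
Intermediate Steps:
P(s, X) = 2*s/(-4 + X) (P(s, X) = (s + s)/(X + 2*(-2)) = (2*s)/(X - 4) = (2*s)/(-4 + X) = 2*s/(-4 + X))
P(g(-5), 13)² = (2*(-1*(-5))/(-4 + 13))² = (2*5/9)² = (2*5*(⅑))² = (10/9)² = 100/81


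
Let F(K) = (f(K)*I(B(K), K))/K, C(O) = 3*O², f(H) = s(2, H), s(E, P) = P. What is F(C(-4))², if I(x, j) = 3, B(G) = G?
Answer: 9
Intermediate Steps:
f(H) = H
F(K) = 3 (F(K) = (K*3)/K = (3*K)/K = 3)
F(C(-4))² = 3² = 9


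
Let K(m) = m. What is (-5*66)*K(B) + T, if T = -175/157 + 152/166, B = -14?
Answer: 60200627/13031 ≈ 4619.8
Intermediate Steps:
T = -2593/13031 (T = -175*1/157 + 152*(1/166) = -175/157 + 76/83 = -2593/13031 ≈ -0.19899)
(-5*66)*K(B) + T = -5*66*(-14) - 2593/13031 = -330*(-14) - 2593/13031 = 4620 - 2593/13031 = 60200627/13031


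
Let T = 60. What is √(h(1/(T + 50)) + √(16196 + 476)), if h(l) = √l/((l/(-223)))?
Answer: √(-223*√110 + 4*√1042) ≈ 47.008*I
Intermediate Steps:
h(l) = -223/√l (h(l) = √l/((l*(-1/223))) = √l/((-l/223)) = (-223/l)*√l = -223/√l)
√(h(1/(T + 50)) + √(16196 + 476)) = √(-223*√(60 + 50) + √(16196 + 476)) = √(-223*√110 + √16672) = √(-223*√110 + 4*√1042)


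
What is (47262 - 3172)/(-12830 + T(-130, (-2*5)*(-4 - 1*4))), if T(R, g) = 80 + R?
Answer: -4409/1288 ≈ -3.4231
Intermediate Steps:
(47262 - 3172)/(-12830 + T(-130, (-2*5)*(-4 - 1*4))) = (47262 - 3172)/(-12830 + (80 - 130)) = 44090/(-12830 - 50) = 44090/(-12880) = 44090*(-1/12880) = -4409/1288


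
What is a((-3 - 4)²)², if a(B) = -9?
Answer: 81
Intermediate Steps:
a((-3 - 4)²)² = (-9)² = 81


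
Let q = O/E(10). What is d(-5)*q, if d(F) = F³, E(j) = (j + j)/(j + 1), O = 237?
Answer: -65175/4 ≈ -16294.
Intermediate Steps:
E(j) = 2*j/(1 + j) (E(j) = (2*j)/(1 + j) = 2*j/(1 + j))
q = 2607/20 (q = 237/((2*10/(1 + 10))) = 237/((2*10/11)) = 237/((2*10*(1/11))) = 237/(20/11) = 237*(11/20) = 2607/20 ≈ 130.35)
d(-5)*q = (-5)³*(2607/20) = -125*2607/20 = -65175/4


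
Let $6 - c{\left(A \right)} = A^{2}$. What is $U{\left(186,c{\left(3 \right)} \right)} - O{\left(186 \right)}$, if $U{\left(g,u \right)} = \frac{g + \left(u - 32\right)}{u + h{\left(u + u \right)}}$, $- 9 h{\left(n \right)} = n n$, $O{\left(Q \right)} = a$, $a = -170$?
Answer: $\frac{1039}{7} \approx 148.43$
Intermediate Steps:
$O{\left(Q \right)} = -170$
$h{\left(n \right)} = - \frac{n^{2}}{9}$ ($h{\left(n \right)} = - \frac{n n}{9} = - \frac{n^{2}}{9}$)
$c{\left(A \right)} = 6 - A^{2}$
$U{\left(g,u \right)} = \frac{-32 + g + u}{u - \frac{4 u^{2}}{9}}$ ($U{\left(g,u \right)} = \frac{g + \left(u - 32\right)}{u - \frac{\left(u + u\right)^{2}}{9}} = \frac{g + \left(-32 + u\right)}{u - \frac{\left(2 u\right)^{2}}{9}} = \frac{-32 + g + u}{u - \frac{4 u^{2}}{9}}$)
$U{\left(186,c{\left(3 \right)} \right)} - O{\left(186 \right)} = \frac{9 \left(32 - 186 - \left(6 - 3^{2}\right)\right)}{\left(6 - 3^{2}\right) \left(-9 + 4 \left(6 - 3^{2}\right)\right)} - -170 = \frac{9 \left(32 - 186 - \left(6 - 9\right)\right)}{\left(6 - 9\right) \left(-9 + 4 \left(6 - 9\right)\right)} + 170 = \frac{9 \left(32 - 186 - -3\right)}{\left(-3\right) \left(-9 + 4 \left(-3\right)\right)} + 170 = 9 \left(- \frac{1}{3}\right) \frac{1}{-9 - 12} \left(32 - 186 + 3\right) + 170 = 9 \left(- \frac{1}{3}\right) \frac{1}{-21} \left(-151\right) + 170 = 9 \left(- \frac{1}{3}\right) \left(- \frac{1}{21}\right) \left(-151\right) + 170 = - \frac{151}{7} + 170 = \frac{1039}{7}$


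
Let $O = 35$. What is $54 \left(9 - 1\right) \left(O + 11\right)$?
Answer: $19872$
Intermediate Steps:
$54 \left(9 - 1\right) \left(O + 11\right) = 54 \left(9 - 1\right) \left(35 + 11\right) = 54 \cdot 8 \cdot 46 = 54 \cdot 368 = 19872$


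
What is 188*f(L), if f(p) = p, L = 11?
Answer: 2068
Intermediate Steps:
188*f(L) = 188*11 = 2068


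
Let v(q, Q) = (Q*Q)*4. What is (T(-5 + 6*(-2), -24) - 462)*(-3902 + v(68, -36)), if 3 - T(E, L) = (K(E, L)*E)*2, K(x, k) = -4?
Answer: -762790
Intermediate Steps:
T(E, L) = 3 + 8*E (T(E, L) = 3 - (-4*E)*2 = 3 - (-8)*E = 3 + 8*E)
v(q, Q) = 4*Q**2 (v(q, Q) = Q**2*4 = 4*Q**2)
(T(-5 + 6*(-2), -24) - 462)*(-3902 + v(68, -36)) = ((3 + 8*(-5 + 6*(-2))) - 462)*(-3902 + 4*(-36)**2) = ((3 + 8*(-5 - 12)) - 462)*(-3902 + 4*1296) = ((3 + 8*(-17)) - 462)*(-3902 + 5184) = ((3 - 136) - 462)*1282 = (-133 - 462)*1282 = -595*1282 = -762790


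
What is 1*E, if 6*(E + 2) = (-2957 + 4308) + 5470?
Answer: 6809/6 ≈ 1134.8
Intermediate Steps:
E = 6809/6 (E = -2 + ((-2957 + 4308) + 5470)/6 = -2 + (1351 + 5470)/6 = -2 + (⅙)*6821 = -2 + 6821/6 = 6809/6 ≈ 1134.8)
1*E = 1*(6809/6) = 6809/6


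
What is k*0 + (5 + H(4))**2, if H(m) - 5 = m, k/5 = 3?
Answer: 196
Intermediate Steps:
k = 15 (k = 5*3 = 15)
H(m) = 5 + m
k*0 + (5 + H(4))**2 = 15*0 + (5 + (5 + 4))**2 = 0 + (5 + 9)**2 = 0 + 14**2 = 0 + 196 = 196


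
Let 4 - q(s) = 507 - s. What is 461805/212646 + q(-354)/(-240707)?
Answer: 37113977919/17061793574 ≈ 2.1753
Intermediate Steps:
q(s) = -503 + s (q(s) = 4 - (507 - s) = 4 + (-507 + s) = -503 + s)
461805/212646 + q(-354)/(-240707) = 461805/212646 + (-503 - 354)/(-240707) = 461805*(1/212646) - 857*(-1/240707) = 153935/70882 + 857/240707 = 37113977919/17061793574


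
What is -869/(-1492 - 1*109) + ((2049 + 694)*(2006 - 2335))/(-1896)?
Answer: 1446465271/3035496 ≈ 476.52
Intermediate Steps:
-869/(-1492 - 1*109) + ((2049 + 694)*(2006 - 2335))/(-1896) = -869/(-1492 - 109) + (2743*(-329))*(-1/1896) = -869/(-1601) - 902447*(-1/1896) = -869*(-1/1601) + 902447/1896 = 869/1601 + 902447/1896 = 1446465271/3035496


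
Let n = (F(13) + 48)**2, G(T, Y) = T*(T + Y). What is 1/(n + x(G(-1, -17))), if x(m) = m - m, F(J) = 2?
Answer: 1/2500 ≈ 0.00040000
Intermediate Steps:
n = 2500 (n = (2 + 48)**2 = 50**2 = 2500)
x(m) = 0
1/(n + x(G(-1, -17))) = 1/(2500 + 0) = 1/2500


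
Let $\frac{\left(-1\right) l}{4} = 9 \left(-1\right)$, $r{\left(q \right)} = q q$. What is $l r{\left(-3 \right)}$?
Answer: $324$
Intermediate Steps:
$r{\left(q \right)} = q^{2}$
$l = 36$ ($l = - 4 \cdot 9 \left(-1\right) = \left(-4\right) \left(-9\right) = 36$)
$l r{\left(-3 \right)} = 36 \left(-3\right)^{2} = 36 \cdot 9 = 324$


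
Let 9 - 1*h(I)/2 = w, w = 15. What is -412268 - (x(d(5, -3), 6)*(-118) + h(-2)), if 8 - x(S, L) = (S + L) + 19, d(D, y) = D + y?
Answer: -414498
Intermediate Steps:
x(S, L) = -11 - L - S (x(S, L) = 8 - ((S + L) + 19) = 8 - ((L + S) + 19) = 8 - (19 + L + S) = 8 + (-19 - L - S) = -11 - L - S)
h(I) = -12 (h(I) = 18 - 2*15 = 18 - 30 = -12)
-412268 - (x(d(5, -3), 6)*(-118) + h(-2)) = -412268 - ((-11 - 1*6 - (5 - 3))*(-118) - 12) = -412268 - ((-11 - 6 - 1*2)*(-118) - 12) = -412268 - ((-11 - 6 - 2)*(-118) - 12) = -412268 - (-19*(-118) - 12) = -412268 - (2242 - 12) = -412268 - 1*2230 = -412268 - 2230 = -414498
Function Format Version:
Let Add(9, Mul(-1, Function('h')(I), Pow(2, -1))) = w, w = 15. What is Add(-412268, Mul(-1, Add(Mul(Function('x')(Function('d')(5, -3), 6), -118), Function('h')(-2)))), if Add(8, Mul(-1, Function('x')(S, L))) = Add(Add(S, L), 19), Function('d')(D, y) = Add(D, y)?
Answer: -414498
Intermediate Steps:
Function('x')(S, L) = Add(-11, Mul(-1, L), Mul(-1, S)) (Function('x')(S, L) = Add(8, Mul(-1, Add(Add(S, L), 19))) = Add(8, Mul(-1, Add(Add(L, S), 19))) = Add(8, Mul(-1, Add(19, L, S))) = Add(8, Add(-19, Mul(-1, L), Mul(-1, S))) = Add(-11, Mul(-1, L), Mul(-1, S)))
Function('h')(I) = -12 (Function('h')(I) = Add(18, Mul(-2, 15)) = Add(18, -30) = -12)
Add(-412268, Mul(-1, Add(Mul(Function('x')(Function('d')(5, -3), 6), -118), Function('h')(-2)))) = Add(-412268, Mul(-1, Add(Mul(Add(-11, Mul(-1, 6), Mul(-1, Add(5, -3))), -118), -12))) = Add(-412268, Mul(-1, Add(Mul(Add(-11, -6, Mul(-1, 2)), -118), -12))) = Add(-412268, Mul(-1, Add(Mul(Add(-11, -6, -2), -118), -12))) = Add(-412268, Mul(-1, Add(Mul(-19, -118), -12))) = Add(-412268, Mul(-1, Add(2242, -12))) = Add(-412268, Mul(-1, 2230)) = Add(-412268, -2230) = -414498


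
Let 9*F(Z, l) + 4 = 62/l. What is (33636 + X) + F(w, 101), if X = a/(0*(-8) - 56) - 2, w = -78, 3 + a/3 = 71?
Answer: 47552793/1414 ≈ 33630.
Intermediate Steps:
a = 204 (a = -9 + 3*71 = -9 + 213 = 204)
X = -79/14 (X = 204/(0*(-8) - 56) - 2 = 204/(0 - 56) - 2 = 204/(-56) - 2 = 204*(-1/56) - 2 = -51/14 - 2 = -79/14 ≈ -5.6429)
F(Z, l) = -4/9 + 62/(9*l) (F(Z, l) = -4/9 + (62/l)/9 = -4/9 + 62/(9*l))
(33636 + X) + F(w, 101) = (33636 - 79/14) + (2/9)*(31 - 2*101)/101 = 470825/14 + (2/9)*(1/101)*(31 - 202) = 470825/14 + (2/9)*(1/101)*(-171) = 470825/14 - 38/101 = 47552793/1414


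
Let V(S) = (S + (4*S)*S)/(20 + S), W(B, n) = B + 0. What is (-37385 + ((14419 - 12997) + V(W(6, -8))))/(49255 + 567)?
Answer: -233722/323843 ≈ -0.72171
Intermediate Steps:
W(B, n) = B
V(S) = (S + 4*S**2)/(20 + S)
(-37385 + ((14419 - 12997) + V(W(6, -8))))/(49255 + 567) = (-37385 + ((14419 - 12997) + 6*(1 + 4*6)/(20 + 6)))/(49255 + 567) = (-37385 + (1422 + 6*(1 + 24)/26))/49822 = (-37385 + (1422 + 6*(1/26)*25))*(1/49822) = (-37385 + (1422 + 75/13))*(1/49822) = (-37385 + 18561/13)*(1/49822) = -467444/13*1/49822 = -233722/323843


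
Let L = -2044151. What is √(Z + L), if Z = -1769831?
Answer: I*√3813982 ≈ 1952.9*I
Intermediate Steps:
√(Z + L) = √(-1769831 - 2044151) = √(-3813982) = I*√3813982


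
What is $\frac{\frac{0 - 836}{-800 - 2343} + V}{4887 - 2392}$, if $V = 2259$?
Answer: $\frac{7100873}{7841785} \approx 0.90552$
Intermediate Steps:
$\frac{\frac{0 - 836}{-800 - 2343} + V}{4887 - 2392} = \frac{\frac{0 - 836}{-800 - 2343} + 2259}{4887 - 2392} = \frac{- \frac{836}{-3143} + 2259}{2495} = \left(\left(-836\right) \left(- \frac{1}{3143}\right) + 2259\right) \frac{1}{2495} = \left(\frac{836}{3143} + 2259\right) \frac{1}{2495} = \frac{7100873}{3143} \cdot \frac{1}{2495} = \frac{7100873}{7841785}$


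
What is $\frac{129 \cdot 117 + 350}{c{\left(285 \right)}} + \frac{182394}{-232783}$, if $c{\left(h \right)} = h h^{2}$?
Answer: $- \frac{4218666637381}{5388722764875} \approx -0.78287$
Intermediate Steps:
$c{\left(h \right)} = h^{3}$
$\frac{129 \cdot 117 + 350}{c{\left(285 \right)}} + \frac{182394}{-232783} = \frac{129 \cdot 117 + 350}{285^{3}} + \frac{182394}{-232783} = \frac{15093 + 350}{23149125} + 182394 \left(- \frac{1}{232783}\right) = 15443 \cdot \frac{1}{23149125} - \frac{182394}{232783} = \frac{15443}{23149125} - \frac{182394}{232783} = - \frac{4218666637381}{5388722764875}$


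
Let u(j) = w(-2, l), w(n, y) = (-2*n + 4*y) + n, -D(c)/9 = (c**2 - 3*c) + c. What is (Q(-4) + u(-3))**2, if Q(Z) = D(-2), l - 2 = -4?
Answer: 6084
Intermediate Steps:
l = -2 (l = 2 - 4 = -2)
D(c) = -9*c**2 + 18*c (D(c) = -9*((c**2 - 3*c) + c) = -9*(c**2 - 2*c) = -9*c**2 + 18*c)
w(n, y) = -n + 4*y
u(j) = -6 (u(j) = -1*(-2) + 4*(-2) = 2 - 8 = -6)
Q(Z) = -72 (Q(Z) = 9*(-2)*(2 - 1*(-2)) = 9*(-2)*(2 + 2) = 9*(-2)*4 = -72)
(Q(-4) + u(-3))**2 = (-72 - 6)**2 = (-78)**2 = 6084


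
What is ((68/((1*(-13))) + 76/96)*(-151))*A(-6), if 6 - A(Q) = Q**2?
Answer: -1045675/52 ≈ -20109.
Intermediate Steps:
A(Q) = 6 - Q**2
((68/((1*(-13))) + 76/96)*(-151))*A(-6) = ((68/((1*(-13))) + 76/96)*(-151))*(6 - 1*(-6)**2) = ((68/(-13) + 76*(1/96))*(-151))*(6 - 1*36) = ((68*(-1/13) + 19/24)*(-151))*(6 - 36) = ((-68/13 + 19/24)*(-151))*(-30) = -1385/312*(-151)*(-30) = (209135/312)*(-30) = -1045675/52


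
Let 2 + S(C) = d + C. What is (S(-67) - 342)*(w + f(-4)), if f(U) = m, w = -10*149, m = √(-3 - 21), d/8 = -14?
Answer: 779270 - 1046*I*√6 ≈ 7.7927e+5 - 2562.2*I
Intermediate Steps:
d = -112 (d = 8*(-14) = -112)
S(C) = -114 + C (S(C) = -2 + (-112 + C) = -114 + C)
m = 2*I*√6 (m = √(-24) = 2*I*√6 ≈ 4.899*I)
w = -1490
f(U) = 2*I*√6
(S(-67) - 342)*(w + f(-4)) = ((-114 - 67) - 342)*(-1490 + 2*I*√6) = (-181 - 342)*(-1490 + 2*I*√6) = -523*(-1490 + 2*I*√6) = 779270 - 1046*I*√6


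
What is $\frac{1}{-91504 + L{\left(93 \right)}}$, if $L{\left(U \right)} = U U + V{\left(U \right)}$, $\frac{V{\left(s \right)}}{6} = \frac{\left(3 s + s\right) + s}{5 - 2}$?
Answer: $- \frac{1}{81925} \approx -1.2206 \cdot 10^{-5}$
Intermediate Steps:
$V{\left(s \right)} = 10 s$ ($V{\left(s \right)} = 6 \frac{\left(3 s + s\right) + s}{5 - 2} = 6 \frac{4 s + s}{3} = 6 \cdot 5 s \frac{1}{3} = 6 \frac{5 s}{3} = 10 s$)
$L{\left(U \right)} = U^{2} + 10 U$ ($L{\left(U \right)} = U U + 10 U = U^{2} + 10 U$)
$\frac{1}{-91504 + L{\left(93 \right)}} = \frac{1}{-91504 + 93 \left(10 + 93\right)} = \frac{1}{-91504 + 93 \cdot 103} = \frac{1}{-91504 + 9579} = \frac{1}{-81925} = - \frac{1}{81925}$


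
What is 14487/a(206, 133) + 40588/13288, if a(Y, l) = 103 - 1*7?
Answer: 8183321/53152 ≈ 153.96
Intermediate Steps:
a(Y, l) = 96 (a(Y, l) = 103 - 7 = 96)
14487/a(206, 133) + 40588/13288 = 14487/96 + 40588/13288 = 14487*(1/96) + 40588*(1/13288) = 4829/32 + 10147/3322 = 8183321/53152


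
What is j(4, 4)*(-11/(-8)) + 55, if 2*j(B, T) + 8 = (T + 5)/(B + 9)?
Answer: 10395/208 ≈ 49.976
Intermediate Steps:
j(B, T) = -4 + (5 + T)/(2*(9 + B)) (j(B, T) = -4 + ((T + 5)/(B + 9))/2 = -4 + ((5 + T)/(9 + B))/2 = -4 + (5 + T)/(2*(9 + B)))
j(4, 4)*(-11/(-8)) + 55 = ((-67 + 4 - 8*4)/(2*(9 + 4)))*(-11/(-8)) + 55 = ((½)*(-67 + 4 - 32)/13)*(-11*(-1)/8) + 55 = ((½)*(1/13)*(-95))*(-1*(-11/8)) + 55 = -95/26*11/8 + 55 = -1045/208 + 55 = 10395/208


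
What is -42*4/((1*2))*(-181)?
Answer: 15204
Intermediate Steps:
-42*4/((1*2))*(-181) = -42*4/2*(-181) = -42*4*(½)*(-181) = -84*(-181) = -42*(-362) = 15204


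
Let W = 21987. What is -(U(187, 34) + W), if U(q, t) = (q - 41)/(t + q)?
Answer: -4859273/221 ≈ -21988.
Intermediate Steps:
U(q, t) = (-41 + q)/(q + t)
-(U(187, 34) + W) = -((-41 + 187)/(187 + 34) + 21987) = -(146/221 + 21987) = -1*4859273/221 = -4859273/221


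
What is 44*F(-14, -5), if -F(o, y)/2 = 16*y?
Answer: 7040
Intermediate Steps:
F(o, y) = -32*y
44*F(-14, -5) = 44*(-32*(-5)) = 44*160 = 7040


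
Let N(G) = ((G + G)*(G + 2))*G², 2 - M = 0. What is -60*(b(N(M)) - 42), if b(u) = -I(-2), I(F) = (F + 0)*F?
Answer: 2760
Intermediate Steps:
M = 2 (M = 2 - 1*0 = 2 + 0 = 2)
I(F) = F² (I(F) = F*F = F²)
N(G) = 2*G³*(2 + G) (N(G) = ((2*G)*(2 + G))*G² = (2*G*(2 + G))*G² = 2*G³*(2 + G))
b(u) = -4 (b(u) = -1*(-2)² = -1*4 = -4)
-60*(b(N(M)) - 42) = -60*(-4 - 42) = -60*(-46) = 2760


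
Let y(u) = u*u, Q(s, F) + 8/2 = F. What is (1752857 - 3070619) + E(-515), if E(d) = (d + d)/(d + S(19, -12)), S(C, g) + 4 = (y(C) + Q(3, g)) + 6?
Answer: -110691493/84 ≈ -1.3178e+6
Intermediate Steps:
Q(s, F) = -4 + F
y(u) = u²
S(C, g) = -2 + g + C² (S(C, g) = -4 + ((C² + (-4 + g)) + 6) = -4 + ((-4 + g + C²) + 6) = -4 + (2 + g + C²) = -2 + g + C²)
E(d) = 2*d/(347 + d) (E(d) = (d + d)/(d + (-2 - 12 + 19²)) = (2*d)/(d + (-2 - 12 + 361)) = (2*d)/(d + 347) = (2*d)/(347 + d) = 2*d/(347 + d))
(1752857 - 3070619) + E(-515) = (1752857 - 3070619) + 2*(-515)/(347 - 515) = -1317762 + 2*(-515)/(-168) = -1317762 + 2*(-515)*(-1/168) = -1317762 + 515/84 = -110691493/84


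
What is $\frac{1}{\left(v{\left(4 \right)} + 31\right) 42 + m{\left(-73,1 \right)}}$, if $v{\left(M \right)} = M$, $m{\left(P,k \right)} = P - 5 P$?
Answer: $\frac{1}{1762} \approx 0.00056754$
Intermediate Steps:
$m{\left(P,k \right)} = - 4 P$
$\frac{1}{\left(v{\left(4 \right)} + 31\right) 42 + m{\left(-73,1 \right)}} = \frac{1}{\left(4 + 31\right) 42 - -292} = \frac{1}{35 \cdot 42 + 292} = \frac{1}{1470 + 292} = \frac{1}{1762}$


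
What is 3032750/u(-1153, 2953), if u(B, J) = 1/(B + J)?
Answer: 5458950000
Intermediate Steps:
3032750/u(-1153, 2953) = 3032750/(1/(-1153 + 2953)) = 3032750/(1/1800) = 3032750*1800 = 5458950000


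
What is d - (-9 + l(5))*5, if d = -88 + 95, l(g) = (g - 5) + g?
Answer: 27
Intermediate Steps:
l(g) = -5 + 2*g (l(g) = (-5 + g) + g = -5 + 2*g)
d = 7
d - (-9 + l(5))*5 = 7 - (-9 + (-5 + 2*5))*5 = 7 - (-9 + (-5 + 10))*5 = 7 - (-9 + 5)*5 = 7 - (-4)*5 = 7 - 1*(-20) = 7 + 20 = 27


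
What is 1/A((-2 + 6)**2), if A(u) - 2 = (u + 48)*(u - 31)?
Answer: -1/958 ≈ -0.0010438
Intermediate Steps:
A(u) = 2 + (-31 + u)*(48 + u) (A(u) = 2 + (u + 48)*(u - 31) = 2 + (48 + u)*(-31 + u) = 2 + (-31 + u)*(48 + u))
1/A((-2 + 6)**2) = 1/(-1486 + ((-2 + 6)**2)**2 + 17*(-2 + 6)**2) = 1/(-1486 + (4**2)**2 + 17*4**2) = 1/(-1486 + 16**2 + 17*16) = 1/(-1486 + 256 + 272) = 1/(-958) = -1/958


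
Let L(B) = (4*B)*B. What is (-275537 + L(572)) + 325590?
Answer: 1358789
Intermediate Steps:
L(B) = 4*B**2
(-275537 + L(572)) + 325590 = (-275537 + 4*572**2) + 325590 = (-275537 + 4*327184) + 325590 = (-275537 + 1308736) + 325590 = 1033199 + 325590 = 1358789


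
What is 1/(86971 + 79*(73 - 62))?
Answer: 1/87840 ≈ 1.1384e-5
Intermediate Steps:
1/(86971 + 79*(73 - 62)) = 1/(86971 + 79*11) = 1/(86971 + 869) = 1/87840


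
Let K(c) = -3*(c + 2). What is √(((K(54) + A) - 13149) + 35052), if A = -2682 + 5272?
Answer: 5*√973 ≈ 155.96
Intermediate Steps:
K(c) = -6 - 3*c (K(c) = -3*(2 + c) = -6 - 3*c)
A = 2590
√(((K(54) + A) - 13149) + 35052) = √((((-6 - 3*54) + 2590) - 13149) + 35052) = √((((-6 - 162) + 2590) - 13149) + 35052) = √(((-168 + 2590) - 13149) + 35052) = √((2422 - 13149) + 35052) = √(-10727 + 35052) = √24325 = 5*√973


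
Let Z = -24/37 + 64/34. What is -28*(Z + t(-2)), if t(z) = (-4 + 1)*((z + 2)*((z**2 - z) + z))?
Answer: -21728/629 ≈ -34.544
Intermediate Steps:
Z = 776/629 (Z = -24*1/37 + 64*(1/34) = -24/37 + 32/17 = 776/629 ≈ 1.2337)
t(z) = -3*z**2*(2 + z) (t(z) = -3*(2 + z)*z**2 = -3*z**2*(2 + z))
-28*(Z + t(-2)) = -28*(776/629 + 3*(-2)**2*(-2 - 1*(-2))) = -28*(776/629 + 3*4*(-2 + 2)) = -28*(776/629 + 3*4*0) = -28*(776/629 + 0) = -28*776/629 = -21728/629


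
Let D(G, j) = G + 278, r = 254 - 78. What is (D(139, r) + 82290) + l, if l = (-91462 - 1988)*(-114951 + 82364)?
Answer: 3045337857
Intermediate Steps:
l = 3045255150 (l = -93450*(-32587) = 3045255150)
r = 176
D(G, j) = 278 + G
(D(139, r) + 82290) + l = ((278 + 139) + 82290) + 3045255150 = (417 + 82290) + 3045255150 = 82707 + 3045255150 = 3045337857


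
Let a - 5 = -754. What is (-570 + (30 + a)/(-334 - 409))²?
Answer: 178752229681/552049 ≈ 3.2380e+5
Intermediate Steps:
a = -749 (a = 5 - 754 = -749)
(-570 + (30 + a)/(-334 - 409))² = (-570 + (30 - 749)/(-334 - 409))² = (-570 - 719/(-743))² = (-570 - 719*(-1/743))² = (-570 + 719/743)² = (-422791/743)² = 178752229681/552049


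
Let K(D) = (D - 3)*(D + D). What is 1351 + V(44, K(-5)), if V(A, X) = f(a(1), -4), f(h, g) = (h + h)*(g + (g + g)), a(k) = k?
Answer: 1327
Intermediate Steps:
K(D) = 2*D*(-3 + D) (K(D) = (-3 + D)*(2*D) = 2*D*(-3 + D))
f(h, g) = 6*g*h (f(h, g) = (2*h)*(g + 2*g) = (2*h)*(3*g) = 6*g*h)
V(A, X) = -24 (V(A, X) = 6*(-4)*1 = -24)
1351 + V(44, K(-5)) = 1351 - 24 = 1327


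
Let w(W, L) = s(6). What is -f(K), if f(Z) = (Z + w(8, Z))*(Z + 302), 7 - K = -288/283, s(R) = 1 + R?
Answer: -372873750/80089 ≈ -4655.7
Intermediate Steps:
w(W, L) = 7 (w(W, L) = 1 + 6 = 7)
K = 2269/283 (K = 7 - (-288)/283 = 7 - 1*(-288/283) = 7 + 288/283 = 2269/283 ≈ 8.0177)
f(Z) = (7 + Z)*(302 + Z) (f(Z) = (Z + 7)*(Z + 302) = (7 + Z)*(302 + Z))
-f(K) = -(2114 + (2269/283)² + 309*(2269/283)) = -(2114 + 5148361/80089 + 701121/283) = -1*372873750/80089 = -372873750/80089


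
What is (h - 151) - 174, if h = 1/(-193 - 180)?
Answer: -121226/373 ≈ -325.00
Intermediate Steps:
h = -1/373 (h = 1/(-373) = -1/373 ≈ -0.0026810)
(h - 151) - 174 = (-1/373 - 151) - 174 = -56324/373 - 174 = -121226/373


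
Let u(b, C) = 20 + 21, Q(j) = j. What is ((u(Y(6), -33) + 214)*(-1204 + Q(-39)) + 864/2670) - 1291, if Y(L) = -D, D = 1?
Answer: -141623776/445 ≈ -3.1826e+5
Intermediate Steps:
Y(L) = -1 (Y(L) = -1*1 = -1)
u(b, C) = 41
((u(Y(6), -33) + 214)*(-1204 + Q(-39)) + 864/2670) - 1291 = ((41 + 214)*(-1204 - 39) + 864/2670) - 1291 = (255*(-1243) + 864*(1/2670)) - 1291 = (-316965 + 144/445) - 1291 = -141049281/445 - 1291 = -141623776/445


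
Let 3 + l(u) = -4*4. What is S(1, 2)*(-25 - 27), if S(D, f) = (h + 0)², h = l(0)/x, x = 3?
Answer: -18772/9 ≈ -2085.8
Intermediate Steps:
l(u) = -19 (l(u) = -3 - 4*4 = -3 - 16 = -19)
h = -19/3 ≈ -6.3333
S(D, f) = 361/9 (S(D, f) = (-19/3 + 0)² = (-19/3)² = 361/9)
S(1, 2)*(-25 - 27) = 361*(-25 - 27)/9 = (361/9)*(-52) = -18772/9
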